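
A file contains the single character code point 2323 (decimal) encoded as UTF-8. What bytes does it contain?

E0 A4 93

U+0913 = 0x913 = 2323 decimal. In range U+0800–U+FFFF → 3-byte form: 1110xxxx 10xxxxxx 10xxxxxx.
Binary (16 bits): 0000100100010011.
Split 4+6+6: 0000 | 100100 | 010011.
Byte 1: 11100000 = 0xE0.
Byte 2: 10100100 = 0xA4.
Byte 3: 10010011 = 0x93.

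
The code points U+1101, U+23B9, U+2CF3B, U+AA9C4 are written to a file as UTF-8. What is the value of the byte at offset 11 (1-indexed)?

1-indexed offset 11 is 0-indexed offset 10.
U+1101 → 3-byte form E1 84 81 at offsets 0–2.
U+23B9 → 3-byte form E2 8E B9 at offsets 3–5.
U+2CF3B → 4-byte form F0 AC BC BB at offsets 6–9.
U+AA9C4 → 4-byte form F2 AA A7 84 at offsets 10–13.
Offset 10 falls in char 4's range; it's byte 1 of F2 AA A7 84 = 0xF2.

0xF2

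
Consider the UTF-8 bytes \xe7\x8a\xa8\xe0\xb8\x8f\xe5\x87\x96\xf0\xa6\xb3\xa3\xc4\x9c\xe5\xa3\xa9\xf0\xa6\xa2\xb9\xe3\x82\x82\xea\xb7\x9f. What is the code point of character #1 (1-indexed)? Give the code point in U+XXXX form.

Offset 0: leading byte 0xE7 = 11100111 → 3-byte char #1 = E7 8A A8.
Leading byte 0xE7 = 11100111 matches 1110xxxx → 3-byte sequence.
Byte 1: 0xE7 = 11100111, payload 0111 (4 bits).
Byte 2: 0x8A = 10001010 (10xxxxxx ✓), payload 001010.
Byte 3: 0xA8 = 10101000 (10xxxxxx ✓), payload 101000.
Concatenate: 0111001010101000 = 0x72A8 (16 bits → U+72A8).

U+72A8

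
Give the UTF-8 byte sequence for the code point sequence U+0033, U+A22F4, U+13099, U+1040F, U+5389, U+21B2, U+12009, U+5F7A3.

33 F2 A2 8B B4 F0 93 82 99 F0 90 90 8F E5 8E 89 E2 86 B2 F0 92 80 89 F1 9F 9E A3

U+0033: 1-byte form → 33.
U+A22F4: 4-byte form → F2 A2 8B B4.
U+13099: 4-byte form → F0 93 82 99.
U+1040F: 4-byte form → F0 90 90 8F.
U+5389: 3-byte form → E5 8E 89.
U+21B2: 3-byte form → E2 86 B2.
U+12009: 4-byte form → F0 92 80 89.
U+5F7A3: 4-byte form → F1 9F 9E A3.
Concatenated (27 bytes): 33 F2 A2 8B B4 F0 93 82 99 F0 90 90 8F E5 8E 89 E2 86 B2 F0 92 80 89 F1 9F 9E A3.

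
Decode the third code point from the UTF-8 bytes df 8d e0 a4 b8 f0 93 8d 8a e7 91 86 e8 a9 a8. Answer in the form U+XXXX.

Offset 0: leading byte 0xDF = 11011111 → 2-byte char #1 = DF 8D.
Offset 2: leading byte 0xE0 = 11100000 → 3-byte char #2 = E0 A4 B8.
Offset 5: leading byte 0xF0 = 11110000 → 4-byte char #3 = F0 93 8D 8A.
Leading byte 0xF0 = 11110000 matches 11110xxx → 4-byte sequence.
Byte 1: 0xF0 = 11110000, payload 000 (3 bits).
Byte 2: 0x93 = 10010011 (10xxxxxx ✓), payload 010011.
Byte 3: 0x8D = 10001101 (10xxxxxx ✓), payload 001101.
Byte 4: 0x8A = 10001010 (10xxxxxx ✓), payload 001010.
Concatenate: 000010011001101001010 = 0x1334A (21 bits → U+1334A).

U+1334A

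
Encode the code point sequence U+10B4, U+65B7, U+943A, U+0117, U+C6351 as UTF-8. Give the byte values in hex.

E1 82 B4 E6 96 B7 E9 90 BA C4 97 F3 86 8D 91

U+10B4: 3-byte form → E1 82 B4.
U+65B7: 3-byte form → E6 96 B7.
U+943A: 3-byte form → E9 90 BA.
U+0117: 2-byte form → C4 97.
U+C6351: 4-byte form → F3 86 8D 91.
Concatenated (15 bytes): E1 82 B4 E6 96 B7 E9 90 BA C4 97 F3 86 8D 91.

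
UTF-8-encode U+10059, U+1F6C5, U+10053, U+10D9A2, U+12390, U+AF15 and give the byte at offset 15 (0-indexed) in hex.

0xA2

U+10059 → 4-byte form F0 90 81 99 at offsets 0–3.
U+1F6C5 → 4-byte form F0 9F 9B 85 at offsets 4–7.
U+10053 → 4-byte form F0 90 81 93 at offsets 8–11.
U+10D9A2 → 4-byte form F4 8D A6 A2 at offsets 12–15.
Offset 15 falls in char 4's range; it's byte 4 of F4 8D A6 A2 = 0xA2.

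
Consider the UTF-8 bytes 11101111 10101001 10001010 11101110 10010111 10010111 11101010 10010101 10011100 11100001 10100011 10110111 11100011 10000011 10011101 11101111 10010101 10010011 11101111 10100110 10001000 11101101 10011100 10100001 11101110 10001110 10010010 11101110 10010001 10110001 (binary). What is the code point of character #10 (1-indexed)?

U+E471

Offset 0: leading byte 0xEF = 11101111 → 3-byte char #1 = EF A9 8A.
Offset 3: leading byte 0xEE = 11101110 → 3-byte char #2 = EE 97 97.
Offset 6: leading byte 0xEA = 11101010 → 3-byte char #3 = EA 95 9C.
Offset 9: leading byte 0xE1 = 11100001 → 3-byte char #4 = E1 A3 B7.
Offset 12: leading byte 0xE3 = 11100011 → 3-byte char #5 = E3 83 9D.
Offset 15: leading byte 0xEF = 11101111 → 3-byte char #6 = EF 95 93.
Offset 18: leading byte 0xEF = 11101111 → 3-byte char #7 = EF A6 88.
Offset 21: leading byte 0xED = 11101101 → 3-byte char #8 = ED 9C A1.
Offset 24: leading byte 0xEE = 11101110 → 3-byte char #9 = EE 8E 92.
Offset 27: leading byte 0xEE = 11101110 → 3-byte char #10 = EE 91 B1.
Leading byte 0xEE = 11101110 matches 1110xxxx → 3-byte sequence.
Byte 1: 0xEE = 11101110, payload 1110 (4 bits).
Byte 2: 0x91 = 10010001 (10xxxxxx ✓), payload 010001.
Byte 3: 0xB1 = 10110001 (10xxxxxx ✓), payload 110001.
Concatenate: 1110010001110001 = 0xE471 (16 bits → U+E471).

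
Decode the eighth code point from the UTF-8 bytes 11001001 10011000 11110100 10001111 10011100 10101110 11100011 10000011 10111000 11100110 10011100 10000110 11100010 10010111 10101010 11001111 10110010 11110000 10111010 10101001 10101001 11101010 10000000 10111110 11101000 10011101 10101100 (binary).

Offset 0: leading byte 0xC9 = 11001001 → 2-byte char #1 = C9 98.
Offset 2: leading byte 0xF4 = 11110100 → 4-byte char #2 = F4 8F 9C AE.
Offset 6: leading byte 0xE3 = 11100011 → 3-byte char #3 = E3 83 B8.
Offset 9: leading byte 0xE6 = 11100110 → 3-byte char #4 = E6 9C 86.
Offset 12: leading byte 0xE2 = 11100010 → 3-byte char #5 = E2 97 AA.
Offset 15: leading byte 0xCF = 11001111 → 2-byte char #6 = CF B2.
Offset 17: leading byte 0xF0 = 11110000 → 4-byte char #7 = F0 BA A9 A9.
Offset 21: leading byte 0xEA = 11101010 → 3-byte char #8 = EA 80 BE.
Leading byte 0xEA = 11101010 matches 1110xxxx → 3-byte sequence.
Byte 1: 0xEA = 11101010, payload 1010 (4 bits).
Byte 2: 0x80 = 10000000 (10xxxxxx ✓), payload 000000.
Byte 3: 0xBE = 10111110 (10xxxxxx ✓), payload 111110.
Concatenate: 1010000000111110 = 0xA03E (16 bits → U+A03E).

U+A03E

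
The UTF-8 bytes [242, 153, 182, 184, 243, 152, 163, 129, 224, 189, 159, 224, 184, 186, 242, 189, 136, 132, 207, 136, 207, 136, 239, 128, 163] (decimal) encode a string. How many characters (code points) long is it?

8

Byte at offset 0: 0xF2 = 11110010 → 4-byte char (#1). Advance 4.
Byte at offset 4: 0xF3 = 11110011 → 4-byte char (#2). Advance 4.
Byte at offset 8: 0xE0 = 11100000 → 3-byte char (#3). Advance 3.
Byte at offset 11: 0xE0 = 11100000 → 3-byte char (#4). Advance 3.
Byte at offset 14: 0xF2 = 11110010 → 4-byte char (#5). Advance 4.
Byte at offset 18: 0xCF = 11001111 → 2-byte char (#6). Advance 2.
Byte at offset 20: 0xCF = 11001111 → 2-byte char (#7). Advance 2.
Byte at offset 22: 0xEF = 11101111 → 3-byte char (#8). Advance 3.
Reached end at offset 25 after 8 code points.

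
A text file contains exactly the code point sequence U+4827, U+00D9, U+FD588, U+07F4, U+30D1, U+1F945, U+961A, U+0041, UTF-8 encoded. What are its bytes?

E4 A0 A7 C3 99 F3 BD 96 88 DF B4 E3 83 91 F0 9F A5 85 E9 98 9A 41

U+4827: 3-byte form → E4 A0 A7.
U+00D9: 2-byte form → C3 99.
U+FD588: 4-byte form → F3 BD 96 88.
U+07F4: 2-byte form → DF B4.
U+30D1: 3-byte form → E3 83 91.
U+1F945: 4-byte form → F0 9F A5 85.
U+961A: 3-byte form → E9 98 9A.
U+0041: 1-byte form → 41.
Concatenated (22 bytes): E4 A0 A7 C3 99 F3 BD 96 88 DF B4 E3 83 91 F0 9F A5 85 E9 98 9A 41.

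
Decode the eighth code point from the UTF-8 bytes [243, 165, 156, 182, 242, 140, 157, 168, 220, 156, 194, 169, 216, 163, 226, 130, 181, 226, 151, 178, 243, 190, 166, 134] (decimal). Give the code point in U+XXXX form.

U+FE986

Offset 0: leading byte 0xF3 = 11110011 → 4-byte char #1 = F3 A5 9C B6.
Offset 4: leading byte 0xF2 = 11110010 → 4-byte char #2 = F2 8C 9D A8.
Offset 8: leading byte 0xDC = 11011100 → 2-byte char #3 = DC 9C.
Offset 10: leading byte 0xC2 = 11000010 → 2-byte char #4 = C2 A9.
Offset 12: leading byte 0xD8 = 11011000 → 2-byte char #5 = D8 A3.
Offset 14: leading byte 0xE2 = 11100010 → 3-byte char #6 = E2 82 B5.
Offset 17: leading byte 0xE2 = 11100010 → 3-byte char #7 = E2 97 B2.
Offset 20: leading byte 0xF3 = 11110011 → 4-byte char #8 = F3 BE A6 86.
Leading byte 0xF3 = 11110011 matches 11110xxx → 4-byte sequence.
Byte 1: 0xF3 = 11110011, payload 011 (3 bits).
Byte 2: 0xBE = 10111110 (10xxxxxx ✓), payload 111110.
Byte 3: 0xA6 = 10100110 (10xxxxxx ✓), payload 100110.
Byte 4: 0x86 = 10000110 (10xxxxxx ✓), payload 000110.
Concatenate: 011111110100110000110 = 0xFE986 (21 bits → U+FE986).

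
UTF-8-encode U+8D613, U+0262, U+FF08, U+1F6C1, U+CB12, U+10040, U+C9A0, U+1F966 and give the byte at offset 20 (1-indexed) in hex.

1-indexed offset 20 is 0-indexed offset 19.
U+8D613 → 4-byte form F2 8D 98 93 at offsets 0–3.
U+0262 → 2-byte form C9 A2 at offsets 4–5.
U+FF08 → 3-byte form EF BC 88 at offsets 6–8.
U+1F6C1 → 4-byte form F0 9F 9B 81 at offsets 9–12.
U+CB12 → 3-byte form EC AC 92 at offsets 13–15.
U+10040 → 4-byte form F0 90 81 80 at offsets 16–19.
Offset 19 falls in char 6's range; it's byte 4 of F0 90 81 80 = 0x80.

0x80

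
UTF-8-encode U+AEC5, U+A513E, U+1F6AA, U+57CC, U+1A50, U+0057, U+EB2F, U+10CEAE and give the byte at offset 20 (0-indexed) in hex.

0xAF

U+AEC5 → 3-byte form EA BB 85 at offsets 0–2.
U+A513E → 4-byte form F2 A5 84 BE at offsets 3–6.
U+1F6AA → 4-byte form F0 9F 9A AA at offsets 7–10.
U+57CC → 3-byte form E5 9F 8C at offsets 11–13.
U+1A50 → 3-byte form E1 A9 90 at offsets 14–16.
U+0057 → 1-byte form 57 at offsets 17–17.
U+EB2F → 3-byte form EE AC AF at offsets 18–20.
Offset 20 falls in char 7's range; it's byte 3 of EE AC AF = 0xAF.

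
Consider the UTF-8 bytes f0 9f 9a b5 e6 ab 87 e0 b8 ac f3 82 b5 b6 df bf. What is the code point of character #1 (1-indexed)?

Offset 0: leading byte 0xF0 = 11110000 → 4-byte char #1 = F0 9F 9A B5.
Leading byte 0xF0 = 11110000 matches 11110xxx → 4-byte sequence.
Byte 1: 0xF0 = 11110000, payload 000 (3 bits).
Byte 2: 0x9F = 10011111 (10xxxxxx ✓), payload 011111.
Byte 3: 0x9A = 10011010 (10xxxxxx ✓), payload 011010.
Byte 4: 0xB5 = 10110101 (10xxxxxx ✓), payload 110101.
Concatenate: 000011111011010110101 = 0x1F6B5 (21 bits → U+1F6B5).

U+1F6B5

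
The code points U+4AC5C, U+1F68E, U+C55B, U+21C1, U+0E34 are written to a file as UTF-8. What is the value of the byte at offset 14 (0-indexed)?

U+4AC5C → 4-byte form F1 8A B1 9C at offsets 0–3.
U+1F68E → 4-byte form F0 9F 9A 8E at offsets 4–7.
U+C55B → 3-byte form EC 95 9B at offsets 8–10.
U+21C1 → 3-byte form E2 87 81 at offsets 11–13.
U+0E34 → 3-byte form E0 B8 B4 at offsets 14–16.
Offset 14 falls in char 5's range; it's byte 1 of E0 B8 B4 = 0xE0.

0xE0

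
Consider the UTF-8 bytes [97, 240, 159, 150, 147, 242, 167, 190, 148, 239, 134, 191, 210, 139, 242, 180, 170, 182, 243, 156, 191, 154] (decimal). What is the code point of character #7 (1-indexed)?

Offset 0: leading byte 0x61 = 01100001 → 1-byte char #1 = 61.
Offset 1: leading byte 0xF0 = 11110000 → 4-byte char #2 = F0 9F 96 93.
Offset 5: leading byte 0xF2 = 11110010 → 4-byte char #3 = F2 A7 BE 94.
Offset 9: leading byte 0xEF = 11101111 → 3-byte char #4 = EF 86 BF.
Offset 12: leading byte 0xD2 = 11010010 → 2-byte char #5 = D2 8B.
Offset 14: leading byte 0xF2 = 11110010 → 4-byte char #6 = F2 B4 AA B6.
Offset 18: leading byte 0xF3 = 11110011 → 4-byte char #7 = F3 9C BF 9A.
Leading byte 0xF3 = 11110011 matches 11110xxx → 4-byte sequence.
Byte 1: 0xF3 = 11110011, payload 011 (3 bits).
Byte 2: 0x9C = 10011100 (10xxxxxx ✓), payload 011100.
Byte 3: 0xBF = 10111111 (10xxxxxx ✓), payload 111111.
Byte 4: 0x9A = 10011010 (10xxxxxx ✓), payload 011010.
Concatenate: 011011100111111011010 = 0xDCFDA (21 bits → U+DCFDA).

U+DCFDA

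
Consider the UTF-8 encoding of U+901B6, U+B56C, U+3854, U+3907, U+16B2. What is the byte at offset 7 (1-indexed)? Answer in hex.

1-indexed offset 7 is 0-indexed offset 6.
U+901B6 → 4-byte form F2 90 86 B6 at offsets 0–3.
U+B56C → 3-byte form EB 95 AC at offsets 4–6.
Offset 6 falls in char 2's range; it's byte 3 of EB 95 AC = 0xAC.

0xAC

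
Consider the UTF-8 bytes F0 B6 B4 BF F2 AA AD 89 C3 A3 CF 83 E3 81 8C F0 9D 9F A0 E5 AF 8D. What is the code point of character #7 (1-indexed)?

U+5BCD

Offset 0: leading byte 0xF0 = 11110000 → 4-byte char #1 = F0 B6 B4 BF.
Offset 4: leading byte 0xF2 = 11110010 → 4-byte char #2 = F2 AA AD 89.
Offset 8: leading byte 0xC3 = 11000011 → 2-byte char #3 = C3 A3.
Offset 10: leading byte 0xCF = 11001111 → 2-byte char #4 = CF 83.
Offset 12: leading byte 0xE3 = 11100011 → 3-byte char #5 = E3 81 8C.
Offset 15: leading byte 0xF0 = 11110000 → 4-byte char #6 = F0 9D 9F A0.
Offset 19: leading byte 0xE5 = 11100101 → 3-byte char #7 = E5 AF 8D.
Leading byte 0xE5 = 11100101 matches 1110xxxx → 3-byte sequence.
Byte 1: 0xE5 = 11100101, payload 0101 (4 bits).
Byte 2: 0xAF = 10101111 (10xxxxxx ✓), payload 101111.
Byte 3: 0x8D = 10001101 (10xxxxxx ✓), payload 001101.
Concatenate: 0101101111001101 = 0x5BCD (16 bits → U+5BCD).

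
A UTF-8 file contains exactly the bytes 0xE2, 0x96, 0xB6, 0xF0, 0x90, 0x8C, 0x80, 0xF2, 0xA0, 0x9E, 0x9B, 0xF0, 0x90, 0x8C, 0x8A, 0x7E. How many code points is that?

Byte at offset 0: 0xE2 = 11100010 → 3-byte char (#1). Advance 3.
Byte at offset 3: 0xF0 = 11110000 → 4-byte char (#2). Advance 4.
Byte at offset 7: 0xF2 = 11110010 → 4-byte char (#3). Advance 4.
Byte at offset 11: 0xF0 = 11110000 → 4-byte char (#4). Advance 4.
Byte at offset 15: 0x7E = 01111110 → 1-byte char (#5). Advance 1.
Reached end at offset 16 after 5 code points.

5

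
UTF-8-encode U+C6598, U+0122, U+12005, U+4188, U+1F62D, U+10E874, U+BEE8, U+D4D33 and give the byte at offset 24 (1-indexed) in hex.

0xA8

1-indexed offset 24 is 0-indexed offset 23.
U+C6598 → 4-byte form F3 86 96 98 at offsets 0–3.
U+0122 → 2-byte form C4 A2 at offsets 4–5.
U+12005 → 4-byte form F0 92 80 85 at offsets 6–9.
U+4188 → 3-byte form E4 86 88 at offsets 10–12.
U+1F62D → 4-byte form F0 9F 98 AD at offsets 13–16.
U+10E874 → 4-byte form F4 8E A1 B4 at offsets 17–20.
U+BEE8 → 3-byte form EB BB A8 at offsets 21–23.
Offset 23 falls in char 7's range; it's byte 3 of EB BB A8 = 0xA8.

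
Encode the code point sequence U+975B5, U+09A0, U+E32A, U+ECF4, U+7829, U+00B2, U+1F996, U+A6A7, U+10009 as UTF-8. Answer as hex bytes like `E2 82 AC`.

F2 97 96 B5 E0 A6 A0 EE 8C AA EE B3 B4 E7 A0 A9 C2 B2 F0 9F A6 96 EA 9A A7 F0 90 80 89

U+975B5: 4-byte form → F2 97 96 B5.
U+09A0: 3-byte form → E0 A6 A0.
U+E32A: 3-byte form → EE 8C AA.
U+ECF4: 3-byte form → EE B3 B4.
U+7829: 3-byte form → E7 A0 A9.
U+00B2: 2-byte form → C2 B2.
U+1F996: 4-byte form → F0 9F A6 96.
U+A6A7: 3-byte form → EA 9A A7.
U+10009: 4-byte form → F0 90 80 89.
Concatenated (29 bytes): F2 97 96 B5 E0 A6 A0 EE 8C AA EE B3 B4 E7 A0 A9 C2 B2 F0 9F A6 96 EA 9A A7 F0 90 80 89.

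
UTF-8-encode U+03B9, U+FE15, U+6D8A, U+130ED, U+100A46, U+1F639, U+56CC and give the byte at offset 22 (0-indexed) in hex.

U+03B9 → 2-byte form CE B9 at offsets 0–1.
U+FE15 → 3-byte form EF B8 95 at offsets 2–4.
U+6D8A → 3-byte form E6 B6 8A at offsets 5–7.
U+130ED → 4-byte form F0 93 83 AD at offsets 8–11.
U+100A46 → 4-byte form F4 80 A9 86 at offsets 12–15.
U+1F639 → 4-byte form F0 9F 98 B9 at offsets 16–19.
U+56CC → 3-byte form E5 9B 8C at offsets 20–22.
Offset 22 falls in char 7's range; it's byte 3 of E5 9B 8C = 0x8C.

0x8C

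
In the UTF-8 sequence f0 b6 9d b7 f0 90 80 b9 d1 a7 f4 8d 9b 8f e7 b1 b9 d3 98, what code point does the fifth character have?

U+7C79

Offset 0: leading byte 0xF0 = 11110000 → 4-byte char #1 = F0 B6 9D B7.
Offset 4: leading byte 0xF0 = 11110000 → 4-byte char #2 = F0 90 80 B9.
Offset 8: leading byte 0xD1 = 11010001 → 2-byte char #3 = D1 A7.
Offset 10: leading byte 0xF4 = 11110100 → 4-byte char #4 = F4 8D 9B 8F.
Offset 14: leading byte 0xE7 = 11100111 → 3-byte char #5 = E7 B1 B9.
Leading byte 0xE7 = 11100111 matches 1110xxxx → 3-byte sequence.
Byte 1: 0xE7 = 11100111, payload 0111 (4 bits).
Byte 2: 0xB1 = 10110001 (10xxxxxx ✓), payload 110001.
Byte 3: 0xB9 = 10111001 (10xxxxxx ✓), payload 111001.
Concatenate: 0111110001111001 = 0x7C79 (16 bits → U+7C79).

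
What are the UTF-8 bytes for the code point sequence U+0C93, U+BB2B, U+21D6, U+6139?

U+0C93: 3-byte form → E0 B2 93.
U+BB2B: 3-byte form → EB AC AB.
U+21D6: 3-byte form → E2 87 96.
U+6139: 3-byte form → E6 84 B9.
Concatenated (12 bytes): E0 B2 93 EB AC AB E2 87 96 E6 84 B9.

E0 B2 93 EB AC AB E2 87 96 E6 84 B9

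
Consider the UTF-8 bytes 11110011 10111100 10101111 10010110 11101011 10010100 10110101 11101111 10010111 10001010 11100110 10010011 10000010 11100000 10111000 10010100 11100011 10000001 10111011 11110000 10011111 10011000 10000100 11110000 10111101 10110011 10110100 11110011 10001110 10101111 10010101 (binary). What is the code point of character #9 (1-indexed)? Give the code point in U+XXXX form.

U+CEBD5

Offset 0: leading byte 0xF3 = 11110011 → 4-byte char #1 = F3 BC AF 96.
Offset 4: leading byte 0xEB = 11101011 → 3-byte char #2 = EB 94 B5.
Offset 7: leading byte 0xEF = 11101111 → 3-byte char #3 = EF 97 8A.
Offset 10: leading byte 0xE6 = 11100110 → 3-byte char #4 = E6 93 82.
Offset 13: leading byte 0xE0 = 11100000 → 3-byte char #5 = E0 B8 94.
Offset 16: leading byte 0xE3 = 11100011 → 3-byte char #6 = E3 81 BB.
Offset 19: leading byte 0xF0 = 11110000 → 4-byte char #7 = F0 9F 98 84.
Offset 23: leading byte 0xF0 = 11110000 → 4-byte char #8 = F0 BD B3 B4.
Offset 27: leading byte 0xF3 = 11110011 → 4-byte char #9 = F3 8E AF 95.
Leading byte 0xF3 = 11110011 matches 11110xxx → 4-byte sequence.
Byte 1: 0xF3 = 11110011, payload 011 (3 bits).
Byte 2: 0x8E = 10001110 (10xxxxxx ✓), payload 001110.
Byte 3: 0xAF = 10101111 (10xxxxxx ✓), payload 101111.
Byte 4: 0x95 = 10010101 (10xxxxxx ✓), payload 010101.
Concatenate: 011001110101111010101 = 0xCEBD5 (21 bits → U+CEBD5).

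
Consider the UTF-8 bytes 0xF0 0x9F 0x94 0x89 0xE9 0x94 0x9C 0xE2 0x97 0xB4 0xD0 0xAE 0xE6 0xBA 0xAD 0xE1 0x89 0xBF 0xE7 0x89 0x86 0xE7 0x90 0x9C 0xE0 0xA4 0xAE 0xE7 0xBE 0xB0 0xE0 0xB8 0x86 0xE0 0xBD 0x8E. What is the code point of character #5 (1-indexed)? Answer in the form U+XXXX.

U+6EAD

Offset 0: leading byte 0xF0 = 11110000 → 4-byte char #1 = F0 9F 94 89.
Offset 4: leading byte 0xE9 = 11101001 → 3-byte char #2 = E9 94 9C.
Offset 7: leading byte 0xE2 = 11100010 → 3-byte char #3 = E2 97 B4.
Offset 10: leading byte 0xD0 = 11010000 → 2-byte char #4 = D0 AE.
Offset 12: leading byte 0xE6 = 11100110 → 3-byte char #5 = E6 BA AD.
Leading byte 0xE6 = 11100110 matches 1110xxxx → 3-byte sequence.
Byte 1: 0xE6 = 11100110, payload 0110 (4 bits).
Byte 2: 0xBA = 10111010 (10xxxxxx ✓), payload 111010.
Byte 3: 0xAD = 10101101 (10xxxxxx ✓), payload 101101.
Concatenate: 0110111010101101 = 0x6EAD (16 bits → U+6EAD).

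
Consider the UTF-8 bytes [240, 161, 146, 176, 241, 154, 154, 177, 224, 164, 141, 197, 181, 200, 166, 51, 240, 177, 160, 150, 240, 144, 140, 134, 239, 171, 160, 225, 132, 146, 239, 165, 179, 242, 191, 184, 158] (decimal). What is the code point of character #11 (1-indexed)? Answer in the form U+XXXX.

Offset 0: leading byte 0xF0 = 11110000 → 4-byte char #1 = F0 A1 92 B0.
Offset 4: leading byte 0xF1 = 11110001 → 4-byte char #2 = F1 9A 9A B1.
Offset 8: leading byte 0xE0 = 11100000 → 3-byte char #3 = E0 A4 8D.
Offset 11: leading byte 0xC5 = 11000101 → 2-byte char #4 = C5 B5.
Offset 13: leading byte 0xC8 = 11001000 → 2-byte char #5 = C8 A6.
Offset 15: leading byte 0x33 = 00110011 → 1-byte char #6 = 33.
Offset 16: leading byte 0xF0 = 11110000 → 4-byte char #7 = F0 B1 A0 96.
Offset 20: leading byte 0xF0 = 11110000 → 4-byte char #8 = F0 90 8C 86.
Offset 24: leading byte 0xEF = 11101111 → 3-byte char #9 = EF AB A0.
Offset 27: leading byte 0xE1 = 11100001 → 3-byte char #10 = E1 84 92.
Offset 30: leading byte 0xEF = 11101111 → 3-byte char #11 = EF A5 B3.
Leading byte 0xEF = 11101111 matches 1110xxxx → 3-byte sequence.
Byte 1: 0xEF = 11101111, payload 1111 (4 bits).
Byte 2: 0xA5 = 10100101 (10xxxxxx ✓), payload 100101.
Byte 3: 0xB3 = 10110011 (10xxxxxx ✓), payload 110011.
Concatenate: 1111100101110011 = 0xF973 (16 bits → U+F973).

U+F973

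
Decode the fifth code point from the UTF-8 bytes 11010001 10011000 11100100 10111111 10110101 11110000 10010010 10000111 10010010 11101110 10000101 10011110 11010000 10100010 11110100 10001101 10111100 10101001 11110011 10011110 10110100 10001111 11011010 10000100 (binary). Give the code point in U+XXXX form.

U+0422

Offset 0: leading byte 0xD1 = 11010001 → 2-byte char #1 = D1 98.
Offset 2: leading byte 0xE4 = 11100100 → 3-byte char #2 = E4 BF B5.
Offset 5: leading byte 0xF0 = 11110000 → 4-byte char #3 = F0 92 87 92.
Offset 9: leading byte 0xEE = 11101110 → 3-byte char #4 = EE 85 9E.
Offset 12: leading byte 0xD0 = 11010000 → 2-byte char #5 = D0 A2.
Leading byte 0xD0 = 11010000 matches 110xxxxx → 2-byte sequence.
Byte 1: 0xD0 = 11010000, payload 10000 (5 bits).
Byte 2: 0xA2 = 10100010 (10xxxxxx ✓), payload 100010.
Concatenate: 10000100010 = 0x422 (11 bits → U+0422).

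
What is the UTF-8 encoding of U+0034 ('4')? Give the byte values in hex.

34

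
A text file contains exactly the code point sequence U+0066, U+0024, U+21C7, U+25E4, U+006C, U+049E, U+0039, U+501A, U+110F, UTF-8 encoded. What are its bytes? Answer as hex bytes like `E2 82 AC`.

U+0066: 1-byte form → 66.
U+0024: 1-byte form → 24.
U+21C7: 3-byte form → E2 87 87.
U+25E4: 3-byte form → E2 97 A4.
U+006C: 1-byte form → 6C.
U+049E: 2-byte form → D2 9E.
U+0039: 1-byte form → 39.
U+501A: 3-byte form → E5 80 9A.
U+110F: 3-byte form → E1 84 8F.
Concatenated (18 bytes): 66 24 E2 87 87 E2 97 A4 6C D2 9E 39 E5 80 9A E1 84 8F.

66 24 E2 87 87 E2 97 A4 6C D2 9E 39 E5 80 9A E1 84 8F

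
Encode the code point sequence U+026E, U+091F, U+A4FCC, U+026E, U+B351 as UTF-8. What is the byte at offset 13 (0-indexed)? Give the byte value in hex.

0x91

U+026E → 2-byte form C9 AE at offsets 0–1.
U+091F → 3-byte form E0 A4 9F at offsets 2–4.
U+A4FCC → 4-byte form F2 A4 BF 8C at offsets 5–8.
U+026E → 2-byte form C9 AE at offsets 9–10.
U+B351 → 3-byte form EB 8D 91 at offsets 11–13.
Offset 13 falls in char 5's range; it's byte 3 of EB 8D 91 = 0x91.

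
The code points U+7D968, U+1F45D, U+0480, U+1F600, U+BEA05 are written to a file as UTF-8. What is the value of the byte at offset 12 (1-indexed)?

0x9F

1-indexed offset 12 is 0-indexed offset 11.
U+7D968 → 4-byte form F1 BD A5 A8 at offsets 0–3.
U+1F45D → 4-byte form F0 9F 91 9D at offsets 4–7.
U+0480 → 2-byte form D2 80 at offsets 8–9.
U+1F600 → 4-byte form F0 9F 98 80 at offsets 10–13.
Offset 11 falls in char 4's range; it's byte 2 of F0 9F 98 80 = 0x9F.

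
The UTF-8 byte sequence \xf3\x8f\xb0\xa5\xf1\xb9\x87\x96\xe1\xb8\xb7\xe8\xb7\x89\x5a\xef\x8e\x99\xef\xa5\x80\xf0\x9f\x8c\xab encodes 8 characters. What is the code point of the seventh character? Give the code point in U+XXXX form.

U+F940

Offset 0: leading byte 0xF3 = 11110011 → 4-byte char #1 = F3 8F B0 A5.
Offset 4: leading byte 0xF1 = 11110001 → 4-byte char #2 = F1 B9 87 96.
Offset 8: leading byte 0xE1 = 11100001 → 3-byte char #3 = E1 B8 B7.
Offset 11: leading byte 0xE8 = 11101000 → 3-byte char #4 = E8 B7 89.
Offset 14: leading byte 0x5A = 01011010 → 1-byte char #5 = 5A.
Offset 15: leading byte 0xEF = 11101111 → 3-byte char #6 = EF 8E 99.
Offset 18: leading byte 0xEF = 11101111 → 3-byte char #7 = EF A5 80.
Leading byte 0xEF = 11101111 matches 1110xxxx → 3-byte sequence.
Byte 1: 0xEF = 11101111, payload 1111 (4 bits).
Byte 2: 0xA5 = 10100101 (10xxxxxx ✓), payload 100101.
Byte 3: 0x80 = 10000000 (10xxxxxx ✓), payload 000000.
Concatenate: 1111100101000000 = 0xF940 (16 bits → U+F940).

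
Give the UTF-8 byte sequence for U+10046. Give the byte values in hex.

F0 90 81 86

U+10046 = 0x10046 = 65606 decimal. In range U+10000–U+10FFFF → 4-byte form: 11110xxx 10xxxxxx 10xxxxxx 10xxxxxx.
Binary (21 bits): 000010000000001000110.
Split 3+6+6+6: 000 | 010000 | 000001 | 000110.
Byte 1: 11110000 = 0xF0.
Byte 2: 10010000 = 0x90.
Byte 3: 10000001 = 0x81.
Byte 4: 10000110 = 0x86.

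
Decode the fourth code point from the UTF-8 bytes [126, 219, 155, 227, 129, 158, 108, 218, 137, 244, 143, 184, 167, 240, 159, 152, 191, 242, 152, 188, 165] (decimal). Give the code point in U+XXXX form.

U+006C

Offset 0: leading byte 0x7E = 01111110 → 1-byte char #1 = 7E.
Offset 1: leading byte 0xDB = 11011011 → 2-byte char #2 = DB 9B.
Offset 3: leading byte 0xE3 = 11100011 → 3-byte char #3 = E3 81 9E.
Offset 6: leading byte 0x6C = 01101100 → 1-byte char #4 = 6C.
Leading byte 0x6C = 01101100 matches 0xxxxxxx → 1-byte sequence.
Byte 1: 0x6C = 01101100, payload 1101100 (7 bits).
Concatenate: 1101100 = 0x6C (7 bits → U+006C).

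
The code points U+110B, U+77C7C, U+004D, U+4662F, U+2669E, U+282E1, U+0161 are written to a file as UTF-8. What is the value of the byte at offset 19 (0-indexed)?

0xA1

U+110B → 3-byte form E1 84 8B at offsets 0–2.
U+77C7C → 4-byte form F1 B7 B1 BC at offsets 3–6.
U+004D → 1-byte form 4D at offsets 7–7.
U+4662F → 4-byte form F1 86 98 AF at offsets 8–11.
U+2669E → 4-byte form F0 A6 9A 9E at offsets 12–15.
U+282E1 → 4-byte form F0 A8 8B A1 at offsets 16–19.
Offset 19 falls in char 6's range; it's byte 4 of F0 A8 8B A1 = 0xA1.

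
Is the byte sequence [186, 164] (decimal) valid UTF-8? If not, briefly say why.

invalid (continuation byte with no leading byte)

Byte 0xBA = 10111010 has the form 10xxxxxx — a continuation byte — but there is no preceding leading byte.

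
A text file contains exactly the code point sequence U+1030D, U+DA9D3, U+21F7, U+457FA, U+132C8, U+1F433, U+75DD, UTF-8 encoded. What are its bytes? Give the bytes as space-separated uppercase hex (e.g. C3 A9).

F0 90 8C 8D F3 9A A7 93 E2 87 B7 F1 85 9F BA F0 93 8B 88 F0 9F 90 B3 E7 97 9D

U+1030D: 4-byte form → F0 90 8C 8D.
U+DA9D3: 4-byte form → F3 9A A7 93.
U+21F7: 3-byte form → E2 87 B7.
U+457FA: 4-byte form → F1 85 9F BA.
U+132C8: 4-byte form → F0 93 8B 88.
U+1F433: 4-byte form → F0 9F 90 B3.
U+75DD: 3-byte form → E7 97 9D.
Concatenated (26 bytes): F0 90 8C 8D F3 9A A7 93 E2 87 B7 F1 85 9F BA F0 93 8B 88 F0 9F 90 B3 E7 97 9D.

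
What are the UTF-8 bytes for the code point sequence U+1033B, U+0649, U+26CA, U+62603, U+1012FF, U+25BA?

U+1033B: 4-byte form → F0 90 8C BB.
U+0649: 2-byte form → D9 89.
U+26CA: 3-byte form → E2 9B 8A.
U+62603: 4-byte form → F1 A2 98 83.
U+1012FF: 4-byte form → F4 81 8B BF.
U+25BA: 3-byte form → E2 96 BA.
Concatenated (20 bytes): F0 90 8C BB D9 89 E2 9B 8A F1 A2 98 83 F4 81 8B BF E2 96 BA.

F0 90 8C BB D9 89 E2 9B 8A F1 A2 98 83 F4 81 8B BF E2 96 BA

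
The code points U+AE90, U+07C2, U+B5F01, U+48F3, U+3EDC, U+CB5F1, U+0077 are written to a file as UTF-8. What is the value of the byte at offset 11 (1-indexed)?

0xA3

1-indexed offset 11 is 0-indexed offset 10.
U+AE90 → 3-byte form EA BA 90 at offsets 0–2.
U+07C2 → 2-byte form DF 82 at offsets 3–4.
U+B5F01 → 4-byte form F2 B5 BC 81 at offsets 5–8.
U+48F3 → 3-byte form E4 A3 B3 at offsets 9–11.
Offset 10 falls in char 4's range; it's byte 2 of E4 A3 B3 = 0xA3.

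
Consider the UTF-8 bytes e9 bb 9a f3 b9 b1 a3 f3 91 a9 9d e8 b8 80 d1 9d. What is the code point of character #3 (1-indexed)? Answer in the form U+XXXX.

Offset 0: leading byte 0xE9 = 11101001 → 3-byte char #1 = E9 BB 9A.
Offset 3: leading byte 0xF3 = 11110011 → 4-byte char #2 = F3 B9 B1 A3.
Offset 7: leading byte 0xF3 = 11110011 → 4-byte char #3 = F3 91 A9 9D.
Leading byte 0xF3 = 11110011 matches 11110xxx → 4-byte sequence.
Byte 1: 0xF3 = 11110011, payload 011 (3 bits).
Byte 2: 0x91 = 10010001 (10xxxxxx ✓), payload 010001.
Byte 3: 0xA9 = 10101001 (10xxxxxx ✓), payload 101001.
Byte 4: 0x9D = 10011101 (10xxxxxx ✓), payload 011101.
Concatenate: 011010001101001011101 = 0xD1A5D (21 bits → U+D1A5D).

U+D1A5D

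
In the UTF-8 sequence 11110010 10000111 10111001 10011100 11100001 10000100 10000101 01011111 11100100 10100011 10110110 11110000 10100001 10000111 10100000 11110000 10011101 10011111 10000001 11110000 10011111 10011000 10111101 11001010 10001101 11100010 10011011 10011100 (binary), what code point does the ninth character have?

Offset 0: leading byte 0xF2 = 11110010 → 4-byte char #1 = F2 87 B9 9C.
Offset 4: leading byte 0xE1 = 11100001 → 3-byte char #2 = E1 84 85.
Offset 7: leading byte 0x5F = 01011111 → 1-byte char #3 = 5F.
Offset 8: leading byte 0xE4 = 11100100 → 3-byte char #4 = E4 A3 B6.
Offset 11: leading byte 0xF0 = 11110000 → 4-byte char #5 = F0 A1 87 A0.
Offset 15: leading byte 0xF0 = 11110000 → 4-byte char #6 = F0 9D 9F 81.
Offset 19: leading byte 0xF0 = 11110000 → 4-byte char #7 = F0 9F 98 BD.
Offset 23: leading byte 0xCA = 11001010 → 2-byte char #8 = CA 8D.
Offset 25: leading byte 0xE2 = 11100010 → 3-byte char #9 = E2 9B 9C.
Leading byte 0xE2 = 11100010 matches 1110xxxx → 3-byte sequence.
Byte 1: 0xE2 = 11100010, payload 0010 (4 bits).
Byte 2: 0x9B = 10011011 (10xxxxxx ✓), payload 011011.
Byte 3: 0x9C = 10011100 (10xxxxxx ✓), payload 011100.
Concatenate: 0010011011011100 = 0x26DC (16 bits → U+26DC).

U+26DC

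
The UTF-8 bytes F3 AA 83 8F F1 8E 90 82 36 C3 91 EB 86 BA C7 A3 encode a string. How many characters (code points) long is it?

6

Byte at offset 0: 0xF3 = 11110011 → 4-byte char (#1). Advance 4.
Byte at offset 4: 0xF1 = 11110001 → 4-byte char (#2). Advance 4.
Byte at offset 8: 0x36 = 00110110 → 1-byte char (#3). Advance 1.
Byte at offset 9: 0xC3 = 11000011 → 2-byte char (#4). Advance 2.
Byte at offset 11: 0xEB = 11101011 → 3-byte char (#5). Advance 3.
Byte at offset 14: 0xC7 = 11000111 → 2-byte char (#6). Advance 2.
Reached end at offset 16 after 6 code points.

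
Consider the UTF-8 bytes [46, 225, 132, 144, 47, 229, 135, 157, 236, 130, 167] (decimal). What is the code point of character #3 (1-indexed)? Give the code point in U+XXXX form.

U+002F

Offset 0: leading byte 0x2E = 00101110 → 1-byte char #1 = 2E.
Offset 1: leading byte 0xE1 = 11100001 → 3-byte char #2 = E1 84 90.
Offset 4: leading byte 0x2F = 00101111 → 1-byte char #3 = 2F.
Leading byte 0x2F = 00101111 matches 0xxxxxxx → 1-byte sequence.
Byte 1: 0x2F = 00101111, payload 0101111 (7 bits).
Concatenate: 0101111 = 0x2F (7 bits → U+002F).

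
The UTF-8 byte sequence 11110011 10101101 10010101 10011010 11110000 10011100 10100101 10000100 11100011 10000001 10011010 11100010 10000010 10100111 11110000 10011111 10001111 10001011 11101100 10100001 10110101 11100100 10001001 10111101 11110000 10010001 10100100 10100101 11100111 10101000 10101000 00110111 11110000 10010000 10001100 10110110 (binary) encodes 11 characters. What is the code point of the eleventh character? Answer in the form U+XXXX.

U+10336

Offset 0: leading byte 0xF3 = 11110011 → 4-byte char #1 = F3 AD 95 9A.
Offset 4: leading byte 0xF0 = 11110000 → 4-byte char #2 = F0 9C A5 84.
Offset 8: leading byte 0xE3 = 11100011 → 3-byte char #3 = E3 81 9A.
Offset 11: leading byte 0xE2 = 11100010 → 3-byte char #4 = E2 82 A7.
Offset 14: leading byte 0xF0 = 11110000 → 4-byte char #5 = F0 9F 8F 8B.
Offset 18: leading byte 0xEC = 11101100 → 3-byte char #6 = EC A1 B5.
Offset 21: leading byte 0xE4 = 11100100 → 3-byte char #7 = E4 89 BD.
Offset 24: leading byte 0xF0 = 11110000 → 4-byte char #8 = F0 91 A4 A5.
Offset 28: leading byte 0xE7 = 11100111 → 3-byte char #9 = E7 A8 A8.
Offset 31: leading byte 0x37 = 00110111 → 1-byte char #10 = 37.
Offset 32: leading byte 0xF0 = 11110000 → 4-byte char #11 = F0 90 8C B6.
Leading byte 0xF0 = 11110000 matches 11110xxx → 4-byte sequence.
Byte 1: 0xF0 = 11110000, payload 000 (3 bits).
Byte 2: 0x90 = 10010000 (10xxxxxx ✓), payload 010000.
Byte 3: 0x8C = 10001100 (10xxxxxx ✓), payload 001100.
Byte 4: 0xB6 = 10110110 (10xxxxxx ✓), payload 110110.
Concatenate: 000010000001100110110 = 0x10336 (21 bits → U+10336).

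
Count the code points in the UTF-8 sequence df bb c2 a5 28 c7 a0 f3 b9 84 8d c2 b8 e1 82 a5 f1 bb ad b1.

8

Byte at offset 0: 0xDF = 11011111 → 2-byte char (#1). Advance 2.
Byte at offset 2: 0xC2 = 11000010 → 2-byte char (#2). Advance 2.
Byte at offset 4: 0x28 = 00101000 → 1-byte char (#3). Advance 1.
Byte at offset 5: 0xC7 = 11000111 → 2-byte char (#4). Advance 2.
Byte at offset 7: 0xF3 = 11110011 → 4-byte char (#5). Advance 4.
Byte at offset 11: 0xC2 = 11000010 → 2-byte char (#6). Advance 2.
Byte at offset 13: 0xE1 = 11100001 → 3-byte char (#7). Advance 3.
Byte at offset 16: 0xF1 = 11110001 → 4-byte char (#8). Advance 4.
Reached end at offset 20 after 8 code points.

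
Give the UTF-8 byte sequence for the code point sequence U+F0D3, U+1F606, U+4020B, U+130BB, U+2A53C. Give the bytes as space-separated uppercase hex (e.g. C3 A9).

EF 83 93 F0 9F 98 86 F1 80 88 8B F0 93 82 BB F0 AA 94 BC

U+F0D3: 3-byte form → EF 83 93.
U+1F606: 4-byte form → F0 9F 98 86.
U+4020B: 4-byte form → F1 80 88 8B.
U+130BB: 4-byte form → F0 93 82 BB.
U+2A53C: 4-byte form → F0 AA 94 BC.
Concatenated (19 bytes): EF 83 93 F0 9F 98 86 F1 80 88 8B F0 93 82 BB F0 AA 94 BC.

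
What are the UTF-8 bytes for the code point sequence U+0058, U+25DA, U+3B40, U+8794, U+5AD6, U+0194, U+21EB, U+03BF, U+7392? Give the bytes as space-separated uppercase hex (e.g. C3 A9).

U+0058: 1-byte form → 58.
U+25DA: 3-byte form → E2 97 9A.
U+3B40: 3-byte form → E3 AD 80.
U+8794: 3-byte form → E8 9E 94.
U+5AD6: 3-byte form → E5 AB 96.
U+0194: 2-byte form → C6 94.
U+21EB: 3-byte form → E2 87 AB.
U+03BF: 2-byte form → CE BF.
U+7392: 3-byte form → E7 8E 92.
Concatenated (23 bytes): 58 E2 97 9A E3 AD 80 E8 9E 94 E5 AB 96 C6 94 E2 87 AB CE BF E7 8E 92.

58 E2 97 9A E3 AD 80 E8 9E 94 E5 AB 96 C6 94 E2 87 AB CE BF E7 8E 92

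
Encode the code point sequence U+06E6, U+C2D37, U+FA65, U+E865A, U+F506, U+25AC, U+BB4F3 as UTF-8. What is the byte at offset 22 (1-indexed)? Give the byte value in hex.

1-indexed offset 22 is 0-indexed offset 21.
U+06E6 → 2-byte form DB A6 at offsets 0–1.
U+C2D37 → 4-byte form F3 82 B4 B7 at offsets 2–5.
U+FA65 → 3-byte form EF A9 A5 at offsets 6–8.
U+E865A → 4-byte form F3 A8 99 9A at offsets 9–12.
U+F506 → 3-byte form EF 94 86 at offsets 13–15.
U+25AC → 3-byte form E2 96 AC at offsets 16–18.
U+BB4F3 → 4-byte form F2 BB 93 B3 at offsets 19–22.
Offset 21 falls in char 7's range; it's byte 3 of F2 BB 93 B3 = 0x93.

0x93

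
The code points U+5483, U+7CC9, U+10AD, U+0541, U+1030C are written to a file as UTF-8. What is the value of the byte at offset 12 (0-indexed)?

U+5483 → 3-byte form E5 92 83 at offsets 0–2.
U+7CC9 → 3-byte form E7 B3 89 at offsets 3–5.
U+10AD → 3-byte form E1 82 AD at offsets 6–8.
U+0541 → 2-byte form D5 81 at offsets 9–10.
U+1030C → 4-byte form F0 90 8C 8C at offsets 11–14.
Offset 12 falls in char 5's range; it's byte 2 of F0 90 8C 8C = 0x90.

0x90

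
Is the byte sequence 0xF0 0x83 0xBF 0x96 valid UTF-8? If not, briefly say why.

Leading byte 0xF0 = 11110000 → 4-byte form.
Continuation bytes all match 10xxxxxx. Payload decodes to 0x3FD6.
But 0x3FD6 < 0x10000, the minimum for a 4-byte sequence — this is an overlong encoding.

invalid (overlong encoding)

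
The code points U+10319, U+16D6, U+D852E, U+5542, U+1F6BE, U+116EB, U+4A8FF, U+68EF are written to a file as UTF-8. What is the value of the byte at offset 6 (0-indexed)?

U+10319 → 4-byte form F0 90 8C 99 at offsets 0–3.
U+16D6 → 3-byte form E1 9B 96 at offsets 4–6.
Offset 6 falls in char 2's range; it's byte 3 of E1 9B 96 = 0x96.

0x96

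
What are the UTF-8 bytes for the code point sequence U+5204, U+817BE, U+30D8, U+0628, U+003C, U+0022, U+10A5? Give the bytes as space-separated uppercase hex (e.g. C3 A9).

E5 88 84 F2 81 9E BE E3 83 98 D8 A8 3C 22 E1 82 A5

U+5204: 3-byte form → E5 88 84.
U+817BE: 4-byte form → F2 81 9E BE.
U+30D8: 3-byte form → E3 83 98.
U+0628: 2-byte form → D8 A8.
U+003C: 1-byte form → 3C.
U+0022: 1-byte form → 22.
U+10A5: 3-byte form → E1 82 A5.
Concatenated (17 bytes): E5 88 84 F2 81 9E BE E3 83 98 D8 A8 3C 22 E1 82 A5.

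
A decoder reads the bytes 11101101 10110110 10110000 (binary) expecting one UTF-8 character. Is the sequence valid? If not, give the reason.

Structurally a 3-byte sequence; payload = 0xDDB0.
But 0xDDB0 is in U+D800–U+DFFF, the surrogate range. Surrogates are not Unicode scalar values and are forbidden in UTF-8.

invalid (encodes a surrogate (U+D800–U+DFFF))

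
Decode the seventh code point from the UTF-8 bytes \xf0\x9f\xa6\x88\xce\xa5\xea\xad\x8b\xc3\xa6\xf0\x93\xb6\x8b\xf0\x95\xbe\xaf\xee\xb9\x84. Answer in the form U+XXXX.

U+EE44

Offset 0: leading byte 0xF0 = 11110000 → 4-byte char #1 = F0 9F A6 88.
Offset 4: leading byte 0xCE = 11001110 → 2-byte char #2 = CE A5.
Offset 6: leading byte 0xEA = 11101010 → 3-byte char #3 = EA AD 8B.
Offset 9: leading byte 0xC3 = 11000011 → 2-byte char #4 = C3 A6.
Offset 11: leading byte 0xF0 = 11110000 → 4-byte char #5 = F0 93 B6 8B.
Offset 15: leading byte 0xF0 = 11110000 → 4-byte char #6 = F0 95 BE AF.
Offset 19: leading byte 0xEE = 11101110 → 3-byte char #7 = EE B9 84.
Leading byte 0xEE = 11101110 matches 1110xxxx → 3-byte sequence.
Byte 1: 0xEE = 11101110, payload 1110 (4 bits).
Byte 2: 0xB9 = 10111001 (10xxxxxx ✓), payload 111001.
Byte 3: 0x84 = 10000100 (10xxxxxx ✓), payload 000100.
Concatenate: 1110111001000100 = 0xEE44 (16 bits → U+EE44).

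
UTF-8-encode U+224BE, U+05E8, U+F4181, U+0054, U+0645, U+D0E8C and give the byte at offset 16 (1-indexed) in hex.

1-indexed offset 16 is 0-indexed offset 15.
U+224BE → 4-byte form F0 A2 92 BE at offsets 0–3.
U+05E8 → 2-byte form D7 A8 at offsets 4–5.
U+F4181 → 4-byte form F3 B4 86 81 at offsets 6–9.
U+0054 → 1-byte form 54 at offsets 10–10.
U+0645 → 2-byte form D9 85 at offsets 11–12.
U+D0E8C → 4-byte form F3 90 BA 8C at offsets 13–16.
Offset 15 falls in char 6's range; it's byte 3 of F3 90 BA 8C = 0xBA.

0xBA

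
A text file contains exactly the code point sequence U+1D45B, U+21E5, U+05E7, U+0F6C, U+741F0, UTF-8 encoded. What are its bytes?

F0 9D 91 9B E2 87 A5 D7 A7 E0 BD AC F1 B4 87 B0

U+1D45B: 4-byte form → F0 9D 91 9B.
U+21E5: 3-byte form → E2 87 A5.
U+05E7: 2-byte form → D7 A7.
U+0F6C: 3-byte form → E0 BD AC.
U+741F0: 4-byte form → F1 B4 87 B0.
Concatenated (16 bytes): F0 9D 91 9B E2 87 A5 D7 A7 E0 BD AC F1 B4 87 B0.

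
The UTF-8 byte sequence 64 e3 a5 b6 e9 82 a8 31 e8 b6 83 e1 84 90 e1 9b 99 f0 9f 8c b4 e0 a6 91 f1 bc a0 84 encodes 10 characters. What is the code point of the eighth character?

U+1F334

Offset 0: leading byte 0x64 = 01100100 → 1-byte char #1 = 64.
Offset 1: leading byte 0xE3 = 11100011 → 3-byte char #2 = E3 A5 B6.
Offset 4: leading byte 0xE9 = 11101001 → 3-byte char #3 = E9 82 A8.
Offset 7: leading byte 0x31 = 00110001 → 1-byte char #4 = 31.
Offset 8: leading byte 0xE8 = 11101000 → 3-byte char #5 = E8 B6 83.
Offset 11: leading byte 0xE1 = 11100001 → 3-byte char #6 = E1 84 90.
Offset 14: leading byte 0xE1 = 11100001 → 3-byte char #7 = E1 9B 99.
Offset 17: leading byte 0xF0 = 11110000 → 4-byte char #8 = F0 9F 8C B4.
Leading byte 0xF0 = 11110000 matches 11110xxx → 4-byte sequence.
Byte 1: 0xF0 = 11110000, payload 000 (3 bits).
Byte 2: 0x9F = 10011111 (10xxxxxx ✓), payload 011111.
Byte 3: 0x8C = 10001100 (10xxxxxx ✓), payload 001100.
Byte 4: 0xB4 = 10110100 (10xxxxxx ✓), payload 110100.
Concatenate: 000011111001100110100 = 0x1F334 (21 bits → U+1F334).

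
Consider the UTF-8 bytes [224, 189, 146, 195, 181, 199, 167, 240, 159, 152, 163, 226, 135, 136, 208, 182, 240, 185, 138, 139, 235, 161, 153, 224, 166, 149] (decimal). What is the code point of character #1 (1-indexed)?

Offset 0: leading byte 0xE0 = 11100000 → 3-byte char #1 = E0 BD 92.
Leading byte 0xE0 = 11100000 matches 1110xxxx → 3-byte sequence.
Byte 1: 0xE0 = 11100000, payload 0000 (4 bits).
Byte 2: 0xBD = 10111101 (10xxxxxx ✓), payload 111101.
Byte 3: 0x92 = 10010010 (10xxxxxx ✓), payload 010010.
Concatenate: 0000111101010010 = 0xF52 (16 bits → U+0F52).

U+0F52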